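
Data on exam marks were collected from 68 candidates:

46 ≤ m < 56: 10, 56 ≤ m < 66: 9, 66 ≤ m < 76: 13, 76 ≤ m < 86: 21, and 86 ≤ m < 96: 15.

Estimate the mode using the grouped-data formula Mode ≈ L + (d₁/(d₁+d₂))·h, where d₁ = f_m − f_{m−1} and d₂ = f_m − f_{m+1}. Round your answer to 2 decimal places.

81.71

Modal class: 76 ≤ m < 86 (highest frequency 21).
d₁ = 21 − 13 = 8, d₂ = 21 − 15 = 6
Mode ≈ 76 + (8/(8+6)) × 10 = 76 + 5.7143 = 81.7143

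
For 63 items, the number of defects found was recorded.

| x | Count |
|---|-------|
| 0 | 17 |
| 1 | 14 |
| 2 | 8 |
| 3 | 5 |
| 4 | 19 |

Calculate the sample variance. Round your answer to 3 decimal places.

2.623

Values: 0, 1, 2, 3, 4
n = 63, Σfx = 121, mean = 1.9206
Σfx² = 395
Σf(x − x̄)² = Σfx² − (Σfx)²/n = 395 − 121²/63 = 162.6032
Sample variance = 162.6032 / 62 = 2.6226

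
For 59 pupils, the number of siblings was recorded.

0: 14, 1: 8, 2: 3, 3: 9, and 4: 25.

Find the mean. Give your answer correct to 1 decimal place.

2.4

Values: 0, 1, 2, 3, 4
Σfx = 14×0 + 8×1 + 3×2 + 9×3 + 25×4 = 141
n = Σf = 59
Mean = 141 / 59 = 2.3898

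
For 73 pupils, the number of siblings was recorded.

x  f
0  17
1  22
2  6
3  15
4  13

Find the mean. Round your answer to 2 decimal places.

1.79

Values: 0, 1, 2, 3, 4
Σfx = 17×0 + 22×1 + 6×2 + 15×3 + 13×4 = 131
n = Σf = 73
Mean = 131 / 73 = 1.7945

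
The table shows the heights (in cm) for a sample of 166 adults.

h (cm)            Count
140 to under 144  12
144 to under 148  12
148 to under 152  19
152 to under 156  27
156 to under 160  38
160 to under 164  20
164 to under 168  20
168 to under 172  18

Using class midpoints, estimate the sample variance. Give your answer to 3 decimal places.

63.769

Midpoints: 142, 146, 150, 154, 158, 162, 166, 170
n = 166, Σfm = 26088, mean = 157.1566
Σfm² = 4110424
Σf(m − x̄)² = Σfm² − (Σfm)²/n = 4110424 − 26088²/166 = 10521.9277
Sample variance = 10521.9277 / 165 = 63.7693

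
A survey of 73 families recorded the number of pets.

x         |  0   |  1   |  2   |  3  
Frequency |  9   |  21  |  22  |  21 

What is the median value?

2

Cumulative frequencies: 9, 30, 52, 73
n = 73, so the median is the value in position (n+1)/2 = 37.
Position 37 falls at value 2.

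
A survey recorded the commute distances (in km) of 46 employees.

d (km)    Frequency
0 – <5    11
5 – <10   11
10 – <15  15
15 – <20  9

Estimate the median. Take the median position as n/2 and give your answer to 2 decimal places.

10.33

Cumulative frequencies: 11, 22, 37, 46
n = 46; position = n/2 = 23.
This falls in the class 10 – <15: L = 10, F = 22, f = 15, h = 5.
Median ≈ 10 + ((23 − 22) / 15) × 5 = 10.3333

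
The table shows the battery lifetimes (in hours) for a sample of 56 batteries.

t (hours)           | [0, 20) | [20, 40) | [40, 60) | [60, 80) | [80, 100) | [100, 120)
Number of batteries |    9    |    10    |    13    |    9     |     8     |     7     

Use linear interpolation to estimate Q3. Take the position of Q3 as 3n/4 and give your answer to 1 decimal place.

82.5

Cumulative frequencies: 9, 19, 32, 41, 49, 56
n = 56; position = 3n/4 = 42.
This falls in the class [80, 100): L = 80, F = 41, f = 8, h = 20.
Upper quartile ≈ 80 + ((42 − 41) / 8) × 20 = 82.5000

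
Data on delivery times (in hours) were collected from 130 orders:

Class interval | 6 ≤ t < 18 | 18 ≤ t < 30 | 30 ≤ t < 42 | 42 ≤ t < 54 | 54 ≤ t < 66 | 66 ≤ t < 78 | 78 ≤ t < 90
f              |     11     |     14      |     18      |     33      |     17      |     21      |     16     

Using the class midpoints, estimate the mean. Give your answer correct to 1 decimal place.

50.6

Midpoints: 12, 24, 36, 48, 60, 72, 84
Σfm = 11×12 + 14×24 + 18×36 + 33×48 + 17×60 + 21×72 + 16×84 = 6576
n = Σf = 130
Mean = 6576 / 130 = 50.5846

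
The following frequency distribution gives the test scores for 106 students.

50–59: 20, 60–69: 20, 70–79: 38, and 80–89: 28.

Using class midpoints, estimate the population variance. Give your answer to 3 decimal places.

111.641

Midpoints: 54.5, 64.5, 74.5, 84.5
n = 106, Σfm = 7577, mean = 71.4811
Σfm² = 553446.5
Σf(m − x̄)² = Σfm² − (Σfm)²/n = 553446.5 − 7577²/106 = 11833.9623
Population variance = 11833.9623 / 106 = 111.6412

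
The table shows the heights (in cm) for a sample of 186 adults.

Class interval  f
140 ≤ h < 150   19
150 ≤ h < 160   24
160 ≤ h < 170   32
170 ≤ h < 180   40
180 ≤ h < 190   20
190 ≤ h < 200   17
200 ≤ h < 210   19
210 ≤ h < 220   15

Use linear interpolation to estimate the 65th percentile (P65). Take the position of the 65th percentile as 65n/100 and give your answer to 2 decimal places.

Cumulative frequencies: 19, 43, 75, 115, 135, 152, 171, 186
n = 186; position = 65n/100 = 120.9.
This falls in the class 180 ≤ h < 190: L = 180, F = 115, f = 20, h = 10.
65th percentile ≈ 180 + ((120.9 − 115) / 20) × 10 = 182.9500

182.95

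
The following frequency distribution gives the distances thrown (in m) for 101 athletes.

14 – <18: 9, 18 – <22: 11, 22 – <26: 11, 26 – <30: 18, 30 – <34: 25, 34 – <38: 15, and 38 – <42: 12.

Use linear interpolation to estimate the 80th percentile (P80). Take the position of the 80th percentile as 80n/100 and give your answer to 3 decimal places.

35.813

Cumulative frequencies: 9, 20, 31, 49, 74, 89, 101
n = 101; position = 80n/100 = 80.8.
This falls in the class 34 – <38: L = 34, F = 74, f = 15, h = 4.
80th percentile ≈ 34 + ((80.8 − 74) / 15) × 4 = 35.8133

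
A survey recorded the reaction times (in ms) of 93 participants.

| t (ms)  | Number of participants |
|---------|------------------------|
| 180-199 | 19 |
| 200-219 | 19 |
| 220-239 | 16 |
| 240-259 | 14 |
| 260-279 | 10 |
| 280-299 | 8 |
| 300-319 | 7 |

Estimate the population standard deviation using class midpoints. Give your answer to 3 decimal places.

37.328

Midpoints: 189.5, 209.5, 229.5, 249.5, 269.5, 289.5, 309.5
n = 93, Σfm = 21923.5, mean = 235.7366
Σfm² = 5297753.25
Σf(m − x̄)² = Σfm² − (Σfm)²/n = 5297753.25 − 21923.5²/93 = 129582.7957
Population variance = 129582.7957 / 93 = 1393.3634
Standard deviation = √1393.3634 = 37.3278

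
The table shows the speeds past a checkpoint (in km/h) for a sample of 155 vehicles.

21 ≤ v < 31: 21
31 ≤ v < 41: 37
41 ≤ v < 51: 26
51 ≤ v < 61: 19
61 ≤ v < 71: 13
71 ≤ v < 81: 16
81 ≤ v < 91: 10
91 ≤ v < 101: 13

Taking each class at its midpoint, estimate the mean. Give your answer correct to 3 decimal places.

Midpoints: 26, 36, 46, 56, 66, 76, 86, 96
Σfm = 21×26 + 37×36 + 26×46 + 19×56 + 13×66 + 16×76 + 10×86 + 13×96 = 8320
n = Σf = 155
Mean = 8320 / 155 = 53.6774

53.677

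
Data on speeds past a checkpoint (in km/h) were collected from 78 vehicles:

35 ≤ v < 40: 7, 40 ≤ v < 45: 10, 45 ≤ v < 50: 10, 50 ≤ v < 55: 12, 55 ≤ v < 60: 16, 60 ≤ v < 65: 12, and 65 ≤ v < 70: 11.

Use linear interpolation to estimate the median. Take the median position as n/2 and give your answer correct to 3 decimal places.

55.000

Cumulative frequencies: 7, 17, 27, 39, 55, 67, 78
n = 78; position = n/2 = 39.
This falls in the class 50 ≤ v < 55: L = 50, F = 27, f = 12, h = 5.
Median ≈ 50 + ((39 − 27) / 12) × 5 = 55.0000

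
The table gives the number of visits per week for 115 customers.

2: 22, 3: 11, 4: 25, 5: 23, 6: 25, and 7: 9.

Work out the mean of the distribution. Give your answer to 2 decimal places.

Values: 2, 3, 4, 5, 6, 7
Σfx = 22×2 + 11×3 + 25×4 + 23×5 + 25×6 + 9×7 = 505
n = Σf = 115
Mean = 505 / 115 = 4.3913

4.39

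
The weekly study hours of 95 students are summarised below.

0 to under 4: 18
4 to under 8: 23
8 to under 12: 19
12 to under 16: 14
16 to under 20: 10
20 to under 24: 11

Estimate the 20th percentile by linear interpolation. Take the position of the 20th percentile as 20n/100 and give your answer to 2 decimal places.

4.17

Cumulative frequencies: 18, 41, 60, 74, 84, 95
n = 95; position = 20n/100 = 19.
This falls in the class 4 to under 8: L = 4, F = 18, f = 23, h = 4.
20th percentile ≈ 4 + ((19 − 18) / 23) × 4 = 4.1739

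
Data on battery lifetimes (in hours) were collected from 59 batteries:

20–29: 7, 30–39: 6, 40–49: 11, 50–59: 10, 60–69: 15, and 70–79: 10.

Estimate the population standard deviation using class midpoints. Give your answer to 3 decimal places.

16.031

Midpoints: 24.5, 34.5, 44.5, 54.5, 64.5, 74.5
n = 59, Σfm = 3125.5, mean = 52.9746
Σfm² = 180734.75
Σf(m − x̄)² = Σfm² − (Σfm)²/n = 180734.75 − 3125.5²/59 = 15162.7119
Population variance = 15162.7119 / 59 = 256.9951
Standard deviation = √256.9951 = 16.0311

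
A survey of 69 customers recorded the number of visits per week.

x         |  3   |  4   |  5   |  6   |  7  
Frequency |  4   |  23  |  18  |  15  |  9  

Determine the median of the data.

5

Cumulative frequencies: 4, 27, 45, 60, 69
n = 69, so the median is the value in position (n+1)/2 = 35.
Position 35 falls at value 5.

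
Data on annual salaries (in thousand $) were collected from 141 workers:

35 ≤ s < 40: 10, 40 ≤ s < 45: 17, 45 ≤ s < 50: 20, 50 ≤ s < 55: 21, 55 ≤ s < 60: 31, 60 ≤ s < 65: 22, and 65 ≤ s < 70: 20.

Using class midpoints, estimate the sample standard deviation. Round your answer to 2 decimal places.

9.05

Midpoints: 37.5, 42.5, 47.5, 52.5, 57.5, 62.5, 67.5
n = 141, Σfm = 7657.5, mean = 54.3085
Σfm² = 427331.25
Σf(m − x̄)² = Σfm² − (Σfm)²/n = 427331.25 − 7657.5²/141 = 11463.8298
Sample variance = 11463.8298 / 140 = 81.8845
Standard deviation = √81.8845 = 9.0490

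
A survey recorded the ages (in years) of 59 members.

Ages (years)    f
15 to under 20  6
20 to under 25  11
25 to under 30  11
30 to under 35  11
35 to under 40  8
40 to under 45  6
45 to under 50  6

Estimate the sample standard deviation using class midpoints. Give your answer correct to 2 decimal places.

Midpoints: 17.5, 22.5, 27.5, 32.5, 37.5, 42.5, 47.5
n = 59, Σfm = 1852.5, mean = 31.3983
Σfm² = 62968.75
Σf(m − x̄)² = Σfm² − (Σfm)²/n = 62968.75 − 1852.5²/59 = 4803.3898
Sample variance = 4803.3898 / 58 = 82.8171
Standard deviation = √82.8171 = 9.1004

9.10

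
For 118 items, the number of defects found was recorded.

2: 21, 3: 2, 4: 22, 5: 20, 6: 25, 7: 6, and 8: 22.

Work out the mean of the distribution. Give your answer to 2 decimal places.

Values: 2, 3, 4, 5, 6, 7, 8
Σfx = 21×2 + 2×3 + 22×4 + 20×5 + 25×6 + 6×7 + 22×8 = 604
n = Σf = 118
Mean = 604 / 118 = 5.1186

5.12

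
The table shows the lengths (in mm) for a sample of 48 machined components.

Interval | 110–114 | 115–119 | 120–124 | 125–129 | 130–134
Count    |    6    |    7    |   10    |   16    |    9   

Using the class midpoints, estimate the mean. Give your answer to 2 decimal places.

Midpoints: 112, 117, 122, 127, 132
Σfm = 6×112 + 7×117 + 10×122 + 16×127 + 9×132 = 5931
n = Σf = 48
Mean = 5931 / 48 = 123.5625

123.56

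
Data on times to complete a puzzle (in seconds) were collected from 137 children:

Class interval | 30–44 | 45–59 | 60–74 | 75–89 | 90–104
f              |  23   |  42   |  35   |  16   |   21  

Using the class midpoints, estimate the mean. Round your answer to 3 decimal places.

63.715

Midpoints: 37, 52, 67, 82, 97
Σfm = 23×37 + 42×52 + 35×67 + 16×82 + 21×97 = 8729
n = Σf = 137
Mean = 8729 / 137 = 63.7153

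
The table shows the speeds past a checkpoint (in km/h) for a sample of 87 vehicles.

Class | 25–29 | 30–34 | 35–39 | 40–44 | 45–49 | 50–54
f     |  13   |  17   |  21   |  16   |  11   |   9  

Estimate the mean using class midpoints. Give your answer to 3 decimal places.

38.264

Midpoints: 27, 32, 37, 42, 47, 52
Σfm = 13×27 + 17×32 + 21×37 + 16×42 + 11×47 + 9×52 = 3329
n = Σf = 87
Mean = 3329 / 87 = 38.2644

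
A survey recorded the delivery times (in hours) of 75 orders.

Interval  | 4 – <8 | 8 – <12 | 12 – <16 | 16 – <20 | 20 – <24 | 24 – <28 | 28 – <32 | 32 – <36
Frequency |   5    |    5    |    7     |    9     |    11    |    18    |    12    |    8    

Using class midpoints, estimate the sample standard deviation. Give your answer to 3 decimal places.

8.042

Midpoints: 6, 10, 14, 18, 22, 26, 30, 34
n = 75, Σfm = 1682, mean = 22.4267
Σfm² = 42508
Σf(m − x̄)² = Σfm² − (Σfm)²/n = 42508 − 1682²/75 = 4786.3467
Sample variance = 4786.3467 / 74 = 64.6804
Standard deviation = √64.6804 = 8.0424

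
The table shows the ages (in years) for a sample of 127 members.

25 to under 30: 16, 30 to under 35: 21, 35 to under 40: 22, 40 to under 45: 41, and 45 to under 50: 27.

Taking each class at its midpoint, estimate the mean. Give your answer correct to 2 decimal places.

39.15

Midpoints: 27.5, 32.5, 37.5, 42.5, 47.5
Σfm = 16×27.5 + 21×32.5 + 22×37.5 + 41×42.5 + 27×47.5 = 4972.5
n = Σf = 127
Mean = 4972.5 / 127 = 39.1535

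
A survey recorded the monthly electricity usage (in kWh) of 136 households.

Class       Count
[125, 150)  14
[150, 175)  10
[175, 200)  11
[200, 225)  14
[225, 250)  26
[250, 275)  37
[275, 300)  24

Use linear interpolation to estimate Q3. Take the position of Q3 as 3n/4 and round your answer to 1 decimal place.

Cumulative frequencies: 14, 24, 35, 49, 75, 112, 136
n = 136; position = 3n/4 = 102.
This falls in the class [250, 275): L = 250, F = 75, f = 37, h = 25.
Upper quartile ≈ 250 + ((102 − 75) / 37) × 25 = 268.2432

268.2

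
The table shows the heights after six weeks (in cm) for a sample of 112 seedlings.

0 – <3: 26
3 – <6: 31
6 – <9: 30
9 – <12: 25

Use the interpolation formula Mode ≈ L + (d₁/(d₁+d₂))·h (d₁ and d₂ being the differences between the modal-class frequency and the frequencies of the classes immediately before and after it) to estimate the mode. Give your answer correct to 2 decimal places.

5.50

Modal class: 3 – <6 (highest frequency 31).
d₁ = 31 − 26 = 5, d₂ = 31 − 30 = 1
Mode ≈ 3 + (5/(5+1)) × 3 = 3 + 2.5000 = 5.5000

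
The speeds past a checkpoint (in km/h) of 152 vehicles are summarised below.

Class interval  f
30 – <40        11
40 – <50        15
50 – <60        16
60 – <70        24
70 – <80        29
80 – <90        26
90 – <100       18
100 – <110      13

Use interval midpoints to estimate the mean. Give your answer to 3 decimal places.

Midpoints: 35, 45, 55, 65, 75, 85, 95, 105
Σfm = 11×35 + 15×45 + 16×55 + 24×65 + 29×75 + 26×85 + 18×95 + 13×105 = 10960
n = Σf = 152
Mean = 10960 / 152 = 72.1053

72.105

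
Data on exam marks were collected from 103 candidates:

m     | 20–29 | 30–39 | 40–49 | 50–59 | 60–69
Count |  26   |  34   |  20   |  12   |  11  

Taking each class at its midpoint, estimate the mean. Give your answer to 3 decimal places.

Midpoints: 24.5, 34.5, 44.5, 54.5, 64.5
Σfm = 26×24.5 + 34×34.5 + 20×44.5 + 12×54.5 + 11×64.5 = 4063.5
n = Σf = 103
Mean = 4063.5 / 103 = 39.4515

39.451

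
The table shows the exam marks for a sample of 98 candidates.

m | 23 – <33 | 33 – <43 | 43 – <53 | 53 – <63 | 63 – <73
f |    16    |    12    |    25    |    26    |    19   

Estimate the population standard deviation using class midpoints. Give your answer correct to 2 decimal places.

13.32

Midpoints: 28, 38, 48, 58, 68
n = 98, Σfm = 4904, mean = 50.0408
Σfm² = 262792
Σf(m − x̄)² = Σfm² − (Σfm)²/n = 262792 − 4904²/98 = 17391.8367
Population variance = 17391.8367 / 98 = 177.4677
Standard deviation = √177.4677 = 13.3217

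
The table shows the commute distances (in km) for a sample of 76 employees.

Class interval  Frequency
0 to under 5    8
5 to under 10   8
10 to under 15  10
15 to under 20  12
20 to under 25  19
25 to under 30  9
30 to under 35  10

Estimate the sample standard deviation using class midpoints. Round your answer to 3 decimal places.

9.223

Midpoints: 2.5, 7.5, 12.5, 17.5, 22.5, 27.5, 32.5
n = 76, Σfm = 1415, mean = 18.6184
Σfm² = 32725
Σf(m − x̄)² = Σfm² − (Σfm)²/n = 32725 − 1415²/76 = 6379.9342
Sample variance = 6379.9342 / 75 = 85.0658
Standard deviation = √85.0658 = 9.2231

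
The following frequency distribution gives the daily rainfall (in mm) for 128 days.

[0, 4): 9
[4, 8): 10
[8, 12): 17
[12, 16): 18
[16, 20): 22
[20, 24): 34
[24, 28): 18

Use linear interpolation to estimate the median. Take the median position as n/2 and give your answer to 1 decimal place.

Cumulative frequencies: 9, 19, 36, 54, 76, 110, 128
n = 128; position = n/2 = 64.
This falls in the class [16, 20): L = 16, F = 54, f = 22, h = 4.
Median ≈ 16 + ((64 − 54) / 22) × 4 = 17.8182

17.8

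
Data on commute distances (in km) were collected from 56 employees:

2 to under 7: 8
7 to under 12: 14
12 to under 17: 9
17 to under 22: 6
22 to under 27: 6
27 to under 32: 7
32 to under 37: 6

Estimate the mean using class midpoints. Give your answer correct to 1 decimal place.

17.4

Midpoints: 4.5, 9.5, 14.5, 19.5, 24.5, 29.5, 34.5
Σfm = 8×4.5 + 14×9.5 + 9×14.5 + 6×19.5 + 6×24.5 + 7×29.5 + 6×34.5 = 977
n = Σf = 56
Mean = 977 / 56 = 17.4464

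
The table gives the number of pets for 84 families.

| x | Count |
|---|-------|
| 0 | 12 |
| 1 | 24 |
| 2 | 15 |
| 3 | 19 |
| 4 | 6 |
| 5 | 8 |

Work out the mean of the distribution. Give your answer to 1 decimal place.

Values: 0, 1, 2, 3, 4, 5
Σfx = 12×0 + 24×1 + 15×2 + 19×3 + 6×4 + 8×5 = 175
n = Σf = 84
Mean = 175 / 84 = 2.0833

2.1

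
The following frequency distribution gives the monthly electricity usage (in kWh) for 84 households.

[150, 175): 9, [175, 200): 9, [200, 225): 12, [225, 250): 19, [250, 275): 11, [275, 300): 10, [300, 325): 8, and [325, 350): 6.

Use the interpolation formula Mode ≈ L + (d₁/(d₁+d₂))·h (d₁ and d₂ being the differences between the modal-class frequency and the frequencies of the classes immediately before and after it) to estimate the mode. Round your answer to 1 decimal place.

236.7

Modal class: [225, 250) (highest frequency 19).
d₁ = 19 − 12 = 7, d₂ = 19 − 11 = 8
Mode ≈ 225 + (7/(7+8)) × 25 = 225 + 11.6667 = 236.6667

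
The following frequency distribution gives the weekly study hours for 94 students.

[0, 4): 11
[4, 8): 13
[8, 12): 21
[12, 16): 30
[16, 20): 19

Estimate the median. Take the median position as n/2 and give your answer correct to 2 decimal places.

Cumulative frequencies: 11, 24, 45, 75, 94
n = 94; position = n/2 = 47.
This falls in the class [12, 16): L = 12, F = 45, f = 30, h = 4.
Median ≈ 12 + ((47 − 45) / 30) × 4 = 12.2667

12.27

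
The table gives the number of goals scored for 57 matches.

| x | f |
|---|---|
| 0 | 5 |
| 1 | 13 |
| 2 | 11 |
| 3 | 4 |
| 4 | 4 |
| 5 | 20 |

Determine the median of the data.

2

Cumulative frequencies: 5, 18, 29, 33, 37, 57
n = 57, so the median is the value in position (n+1)/2 = 29.
Position 29 falls at value 2.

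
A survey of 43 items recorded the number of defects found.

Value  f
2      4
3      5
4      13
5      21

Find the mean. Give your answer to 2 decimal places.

Values: 2, 3, 4, 5
Σfx = 4×2 + 5×3 + 13×4 + 21×5 = 180
n = Σf = 43
Mean = 180 / 43 = 4.1860

4.19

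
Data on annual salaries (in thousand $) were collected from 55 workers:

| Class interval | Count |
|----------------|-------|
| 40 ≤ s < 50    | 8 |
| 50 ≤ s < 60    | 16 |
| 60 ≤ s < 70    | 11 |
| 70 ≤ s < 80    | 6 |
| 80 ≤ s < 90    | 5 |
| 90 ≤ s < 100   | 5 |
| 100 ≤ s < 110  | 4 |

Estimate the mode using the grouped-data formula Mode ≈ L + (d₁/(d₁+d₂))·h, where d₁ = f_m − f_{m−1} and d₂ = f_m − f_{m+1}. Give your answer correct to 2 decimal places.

56.15

Modal class: 50 ≤ s < 60 (highest frequency 16).
d₁ = 16 − 8 = 8, d₂ = 16 − 11 = 5
Mode ≈ 50 + (8/(8+5)) × 10 = 50 + 6.1538 = 56.1538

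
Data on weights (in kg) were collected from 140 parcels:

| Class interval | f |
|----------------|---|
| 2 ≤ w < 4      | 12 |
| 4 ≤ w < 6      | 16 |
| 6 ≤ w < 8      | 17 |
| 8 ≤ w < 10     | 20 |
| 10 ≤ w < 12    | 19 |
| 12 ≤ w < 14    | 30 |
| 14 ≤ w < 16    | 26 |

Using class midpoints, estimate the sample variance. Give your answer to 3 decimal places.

15.107

Midpoints: 3, 5, 7, 9, 11, 13, 15
n = 140, Σfm = 1404, mean = 10.0286
Σfm² = 16180
Σf(m − x̄)² = Σfm² − (Σfm)²/n = 16180 − 1404²/140 = 2099.8857
Sample variance = 2099.8857 / 139 = 15.1071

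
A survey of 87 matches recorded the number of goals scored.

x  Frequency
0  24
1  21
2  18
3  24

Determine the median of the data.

1

Cumulative frequencies: 24, 45, 63, 87
n = 87, so the median is the value in position (n+1)/2 = 44.
Position 44 falls at value 1.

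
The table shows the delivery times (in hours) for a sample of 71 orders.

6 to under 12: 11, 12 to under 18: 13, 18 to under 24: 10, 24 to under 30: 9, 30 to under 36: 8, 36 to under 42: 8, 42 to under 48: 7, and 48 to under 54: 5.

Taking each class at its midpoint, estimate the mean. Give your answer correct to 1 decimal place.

Midpoints: 9, 15, 21, 27, 33, 39, 45, 51
Σfm = 11×9 + 13×15 + 10×21 + 9×27 + 8×33 + 8×39 + 7×45 + 5×51 = 1893
n = Σf = 71
Mean = 1893 / 71 = 26.6620

26.7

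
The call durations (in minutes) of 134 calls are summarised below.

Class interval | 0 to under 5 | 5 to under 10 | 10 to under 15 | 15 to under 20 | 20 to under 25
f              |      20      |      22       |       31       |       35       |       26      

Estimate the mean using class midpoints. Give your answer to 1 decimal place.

Midpoints: 2.5, 7.5, 12.5, 17.5, 22.5
Σfm = 20×2.5 + 22×7.5 + 31×12.5 + 35×17.5 + 26×22.5 = 1800
n = Σf = 134
Mean = 1800 / 134 = 13.4328

13.4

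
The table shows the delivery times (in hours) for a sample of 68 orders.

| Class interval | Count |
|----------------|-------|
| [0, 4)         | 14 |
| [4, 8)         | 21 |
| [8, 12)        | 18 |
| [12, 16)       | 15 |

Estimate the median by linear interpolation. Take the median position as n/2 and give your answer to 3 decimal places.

7.810

Cumulative frequencies: 14, 35, 53, 68
n = 68; position = n/2 = 34.
This falls in the class [4, 8): L = 4, F = 14, f = 21, h = 4.
Median ≈ 4 + ((34 − 14) / 21) × 4 = 7.8095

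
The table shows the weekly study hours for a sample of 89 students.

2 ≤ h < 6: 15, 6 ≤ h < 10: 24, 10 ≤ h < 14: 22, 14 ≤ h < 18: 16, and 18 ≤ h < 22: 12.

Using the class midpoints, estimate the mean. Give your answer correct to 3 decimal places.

Midpoints: 4, 8, 12, 16, 20
Σfm = 15×4 + 24×8 + 22×12 + 16×16 + 12×20 = 1012
n = Σf = 89
Mean = 1012 / 89 = 11.3708

11.371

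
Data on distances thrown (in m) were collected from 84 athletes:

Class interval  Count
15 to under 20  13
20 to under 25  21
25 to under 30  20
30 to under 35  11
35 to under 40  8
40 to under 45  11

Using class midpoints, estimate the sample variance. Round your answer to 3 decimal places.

Midpoints: 17.5, 22.5, 27.5, 32.5, 37.5, 42.5
n = 84, Σfm = 2375, mean = 28.2738
Σfm² = 72475
Σf(m − x̄)² = Σfm² − (Σfm)²/n = 72475 − 2375²/84 = 5324.7024
Sample variance = 5324.7024 / 83 = 64.1530

64.153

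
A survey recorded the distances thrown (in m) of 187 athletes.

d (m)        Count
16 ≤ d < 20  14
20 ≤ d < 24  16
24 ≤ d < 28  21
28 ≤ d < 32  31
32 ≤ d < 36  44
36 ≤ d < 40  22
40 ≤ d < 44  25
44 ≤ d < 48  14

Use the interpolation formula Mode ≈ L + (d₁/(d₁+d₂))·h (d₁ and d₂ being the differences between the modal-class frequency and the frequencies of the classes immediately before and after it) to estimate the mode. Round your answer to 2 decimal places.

Modal class: 32 ≤ d < 36 (highest frequency 44).
d₁ = 44 − 31 = 13, d₂ = 44 − 22 = 22
Mode ≈ 32 + (13/(13+22)) × 4 = 32 + 1.4857 = 33.4857

33.49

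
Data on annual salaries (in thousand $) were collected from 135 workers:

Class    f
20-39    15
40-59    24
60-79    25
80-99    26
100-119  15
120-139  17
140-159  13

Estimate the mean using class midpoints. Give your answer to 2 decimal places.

85.06

Midpoints: 29.5, 49.5, 69.5, 89.5, 109.5, 129.5, 149.5
Σfm = 15×29.5 + 24×49.5 + 25×69.5 + 26×89.5 + 15×109.5 + 17×129.5 + 13×149.5 = 11482.5
n = Σf = 135
Mean = 11482.5 / 135 = 85.0556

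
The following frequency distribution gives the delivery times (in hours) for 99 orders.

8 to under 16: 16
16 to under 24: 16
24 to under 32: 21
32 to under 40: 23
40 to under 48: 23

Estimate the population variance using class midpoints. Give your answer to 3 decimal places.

Midpoints: 12, 20, 28, 36, 44
n = 99, Σfm = 2940, mean = 29.6970
Σfm² = 99504
Σf(m − x̄)² = Σfm² − (Σfm)²/n = 99504 − 2940²/99 = 12194.9091
Population variance = 12194.9091 / 99 = 123.1809

123.181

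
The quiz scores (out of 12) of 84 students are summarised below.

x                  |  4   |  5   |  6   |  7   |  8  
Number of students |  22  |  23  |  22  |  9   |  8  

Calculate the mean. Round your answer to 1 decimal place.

5.5

Values: 4, 5, 6, 7, 8
Σfx = 22×4 + 23×5 + 22×6 + 9×7 + 8×8 = 462
n = Σf = 84
Mean = 462 / 84 = 5.5000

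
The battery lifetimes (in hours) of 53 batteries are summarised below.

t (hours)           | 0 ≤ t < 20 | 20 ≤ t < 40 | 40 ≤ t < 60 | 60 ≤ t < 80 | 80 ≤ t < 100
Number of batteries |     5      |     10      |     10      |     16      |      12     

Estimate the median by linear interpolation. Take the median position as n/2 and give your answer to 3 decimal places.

Cumulative frequencies: 5, 15, 25, 41, 53
n = 53; position = n/2 = 26.5.
This falls in the class 60 ≤ t < 80: L = 60, F = 25, f = 16, h = 20.
Median ≈ 60 + ((26.5 − 25) / 16) × 20 = 61.8750

61.875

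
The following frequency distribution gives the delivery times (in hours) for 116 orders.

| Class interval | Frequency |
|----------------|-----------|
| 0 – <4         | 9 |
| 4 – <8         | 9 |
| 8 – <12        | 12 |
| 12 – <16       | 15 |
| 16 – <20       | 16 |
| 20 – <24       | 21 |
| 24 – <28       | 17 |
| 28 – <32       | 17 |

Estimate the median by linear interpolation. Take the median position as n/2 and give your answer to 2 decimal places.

Cumulative frequencies: 9, 18, 30, 45, 61, 82, 99, 116
n = 116; position = n/2 = 58.
This falls in the class 16 – <20: L = 16, F = 45, f = 16, h = 4.
Median ≈ 16 + ((58 − 45) / 16) × 4 = 19.2500

19.25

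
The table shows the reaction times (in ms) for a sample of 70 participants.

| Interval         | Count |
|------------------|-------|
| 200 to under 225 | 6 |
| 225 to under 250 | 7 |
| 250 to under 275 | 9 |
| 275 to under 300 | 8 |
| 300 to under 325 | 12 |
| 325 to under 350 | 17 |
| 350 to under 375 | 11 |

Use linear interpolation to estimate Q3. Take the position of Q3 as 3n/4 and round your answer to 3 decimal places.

340.441

Cumulative frequencies: 6, 13, 22, 30, 42, 59, 70
n = 70; position = 3n/4 = 52.5.
This falls in the class 325 to under 350: L = 325, F = 42, f = 17, h = 25.
Upper quartile ≈ 325 + ((52.5 − 42) / 17) × 25 = 340.4412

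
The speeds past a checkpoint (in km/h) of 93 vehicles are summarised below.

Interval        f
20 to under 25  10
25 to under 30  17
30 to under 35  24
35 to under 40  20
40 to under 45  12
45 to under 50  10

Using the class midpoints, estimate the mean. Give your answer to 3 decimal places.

Midpoints: 22.5, 27.5, 32.5, 37.5, 42.5, 47.5
Σfm = 10×22.5 + 17×27.5 + 24×32.5 + 20×37.5 + 12×42.5 + 10×47.5 = 3207.5
n = Σf = 93
Mean = 3207.5 / 93 = 34.4892

34.489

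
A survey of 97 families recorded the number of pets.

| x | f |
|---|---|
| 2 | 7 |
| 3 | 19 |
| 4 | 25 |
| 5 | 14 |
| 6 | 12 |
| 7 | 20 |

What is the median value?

4

Cumulative frequencies: 7, 26, 51, 65, 77, 97
n = 97, so the median is the value in position (n+1)/2 = 49.
Position 49 falls at value 4.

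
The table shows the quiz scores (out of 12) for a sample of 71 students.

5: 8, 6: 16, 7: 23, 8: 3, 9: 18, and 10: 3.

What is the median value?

7

Cumulative frequencies: 8, 24, 47, 50, 68, 71
n = 71, so the median is the value in position (n+1)/2 = 36.
Position 36 falls at value 7.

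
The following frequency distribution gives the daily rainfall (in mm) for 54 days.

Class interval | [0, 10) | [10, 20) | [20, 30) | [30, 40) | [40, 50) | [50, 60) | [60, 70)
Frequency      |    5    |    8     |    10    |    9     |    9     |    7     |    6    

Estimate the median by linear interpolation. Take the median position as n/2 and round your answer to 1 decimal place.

Cumulative frequencies: 5, 13, 23, 32, 41, 48, 54
n = 54; position = n/2 = 27.
This falls in the class [30, 40): L = 30, F = 23, f = 9, h = 10.
Median ≈ 30 + ((27 − 23) / 9) × 10 = 34.4444

34.4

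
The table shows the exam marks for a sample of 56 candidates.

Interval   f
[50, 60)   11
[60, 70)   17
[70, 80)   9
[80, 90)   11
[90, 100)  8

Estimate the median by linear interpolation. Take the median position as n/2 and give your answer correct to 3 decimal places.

70.000

Cumulative frequencies: 11, 28, 37, 48, 56
n = 56; position = n/2 = 28.
This falls in the class [60, 70): L = 60, F = 11, f = 17, h = 10.
Median ≈ 60 + ((28 − 11) / 17) × 10 = 70.0000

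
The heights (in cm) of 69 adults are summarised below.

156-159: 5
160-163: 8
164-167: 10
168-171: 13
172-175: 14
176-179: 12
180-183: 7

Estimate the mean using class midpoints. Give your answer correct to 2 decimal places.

170.54

Midpoints: 157.5, 161.5, 165.5, 169.5, 173.5, 177.5, 181.5
Σfm = 5×157.5 + 8×161.5 + 10×165.5 + 13×169.5 + 14×173.5 + 12×177.5 + 7×181.5 = 11767.5
n = Σf = 69
Mean = 11767.5 / 69 = 170.5435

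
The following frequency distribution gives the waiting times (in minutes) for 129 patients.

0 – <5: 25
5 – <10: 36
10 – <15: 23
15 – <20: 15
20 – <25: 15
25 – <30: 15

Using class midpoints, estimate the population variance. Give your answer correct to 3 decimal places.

67.030

Midpoints: 2.5, 7.5, 12.5, 17.5, 22.5, 27.5
n = 129, Σfm = 1632.5, mean = 12.6550
Σfm² = 29306.25
Σf(m − x̄)² = Σfm² − (Σfm)²/n = 29306.25 − 1632.5²/129 = 8646.8992
Population variance = 8646.8992 / 129 = 67.0302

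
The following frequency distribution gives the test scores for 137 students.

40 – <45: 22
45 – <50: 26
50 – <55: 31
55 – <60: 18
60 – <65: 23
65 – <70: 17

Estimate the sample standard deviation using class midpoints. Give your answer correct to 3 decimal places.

8.160

Midpoints: 42.5, 47.5, 52.5, 57.5, 62.5, 67.5
n = 137, Σfm = 7417.5, mean = 54.1423
Σfm² = 410656.25
Σf(m − x̄)² = Σfm² − (Σfm)²/n = 410656.25 − 7417.5²/137 = 9055.4745
Sample variance = 9055.4745 / 136 = 66.5844
Standard deviation = √66.5844 = 8.1599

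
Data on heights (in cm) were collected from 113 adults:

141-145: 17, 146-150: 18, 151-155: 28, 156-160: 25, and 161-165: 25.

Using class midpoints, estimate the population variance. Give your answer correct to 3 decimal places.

45.646

Midpoints: 143, 148, 153, 158, 163
n = 113, Σfm = 17404, mean = 154.0177
Σfm² = 2685682
Σf(m − x̄)² = Σfm² − (Σfm)²/n = 2685682 − 17404²/113 = 5157.9646
Population variance = 5157.9646 / 113 = 45.6457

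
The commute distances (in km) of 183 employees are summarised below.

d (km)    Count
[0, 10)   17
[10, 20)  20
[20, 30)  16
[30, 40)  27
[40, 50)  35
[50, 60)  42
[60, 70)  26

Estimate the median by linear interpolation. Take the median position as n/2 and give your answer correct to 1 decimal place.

43.3

Cumulative frequencies: 17, 37, 53, 80, 115, 157, 183
n = 183; position = n/2 = 91.5.
This falls in the class [40, 50): L = 40, F = 80, f = 35, h = 10.
Median ≈ 40 + ((91.5 − 80) / 35) × 10 = 43.2857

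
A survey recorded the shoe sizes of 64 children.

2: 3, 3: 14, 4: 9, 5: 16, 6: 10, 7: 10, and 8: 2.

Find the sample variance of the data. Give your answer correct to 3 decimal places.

Values: 2, 3, 4, 5, 6, 7, 8
n = 64, Σfx = 310, mean = 4.8438
Σfx² = 1660
Σf(x − x̄)² = Σfx² − (Σfx)²/n = 1660 − 310²/64 = 158.4375
Sample variance = 158.4375 / 63 = 2.5149

2.515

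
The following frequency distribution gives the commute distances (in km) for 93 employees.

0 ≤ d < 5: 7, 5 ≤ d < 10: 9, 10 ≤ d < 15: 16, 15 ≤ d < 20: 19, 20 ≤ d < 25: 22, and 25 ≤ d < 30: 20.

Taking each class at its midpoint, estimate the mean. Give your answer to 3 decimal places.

17.876

Midpoints: 2.5, 7.5, 12.5, 17.5, 22.5, 27.5
Σfm = 7×2.5 + 9×7.5 + 16×12.5 + 19×17.5 + 22×22.5 + 20×27.5 = 1662.5
n = Σf = 93
Mean = 1662.5 / 93 = 17.8763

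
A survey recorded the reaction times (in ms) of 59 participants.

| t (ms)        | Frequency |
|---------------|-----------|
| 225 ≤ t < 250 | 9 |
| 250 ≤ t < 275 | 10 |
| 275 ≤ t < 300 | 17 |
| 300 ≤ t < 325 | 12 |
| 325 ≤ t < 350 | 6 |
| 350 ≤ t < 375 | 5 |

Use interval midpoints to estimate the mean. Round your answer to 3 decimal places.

292.161

Midpoints: 237.5, 262.5, 287.5, 312.5, 337.5, 362.5
Σfm = 9×237.5 + 10×262.5 + 17×287.5 + 12×312.5 + 6×337.5 + 5×362.5 = 17237.5
n = Σf = 59
Mean = 17237.5 / 59 = 292.1610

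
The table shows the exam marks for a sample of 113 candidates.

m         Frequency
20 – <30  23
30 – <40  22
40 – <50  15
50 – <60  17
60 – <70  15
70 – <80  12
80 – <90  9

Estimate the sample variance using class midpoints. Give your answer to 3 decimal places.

Midpoints: 25, 35, 45, 55, 65, 75, 85
n = 113, Σfm = 5595, mean = 49.5133
Σfm² = 319025
Σf(m − x̄)² = Σfm² − (Σfm)²/n = 319025 − 5595²/113 = 41998.2301
Sample variance = 41998.2301 / 112 = 374.9842

374.984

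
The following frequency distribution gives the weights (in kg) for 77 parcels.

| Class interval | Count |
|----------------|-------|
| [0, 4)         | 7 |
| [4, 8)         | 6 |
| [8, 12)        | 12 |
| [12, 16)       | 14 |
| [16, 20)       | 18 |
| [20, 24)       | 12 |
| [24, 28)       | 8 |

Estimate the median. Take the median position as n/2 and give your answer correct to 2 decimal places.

Cumulative frequencies: 7, 13, 25, 39, 57, 69, 77
n = 77; position = n/2 = 38.5.
This falls in the class [12, 16): L = 12, F = 25, f = 14, h = 4.
Median ≈ 12 + ((38.5 − 25) / 14) × 4 = 15.8571

15.86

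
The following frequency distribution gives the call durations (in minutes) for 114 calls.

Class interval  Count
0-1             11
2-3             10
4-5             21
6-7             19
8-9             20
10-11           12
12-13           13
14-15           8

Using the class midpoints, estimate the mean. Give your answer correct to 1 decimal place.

7.2

Midpoints: 0.5, 2.5, 4.5, 6.5, 8.5, 10.5, 12.5, 14.5
Σfm = 11×0.5 + 10×2.5 + 21×4.5 + 19×6.5 + 20×8.5 + 12×10.5 + 13×12.5 + 8×14.5 = 823
n = Σf = 114
Mean = 823 / 114 = 7.2193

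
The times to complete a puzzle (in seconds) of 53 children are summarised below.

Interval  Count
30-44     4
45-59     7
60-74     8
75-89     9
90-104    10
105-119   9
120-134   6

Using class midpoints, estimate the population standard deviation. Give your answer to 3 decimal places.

26.808

Midpoints: 37, 52, 67, 82, 97, 112, 127
n = 53, Σfm = 4526, mean = 85.3962
Σfm² = 424592
Σf(m − x̄)² = Σfm² − (Σfm)²/n = 424592 − 4526²/53 = 38088.6792
Population variance = 38088.6792 / 53 = 718.6543
Standard deviation = √718.6543 = 26.8077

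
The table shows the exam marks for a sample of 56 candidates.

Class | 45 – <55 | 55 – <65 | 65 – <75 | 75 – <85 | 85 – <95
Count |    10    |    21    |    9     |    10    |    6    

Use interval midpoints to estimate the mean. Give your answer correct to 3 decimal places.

Midpoints: 50, 60, 70, 80, 90
Σfm = 10×50 + 21×60 + 9×70 + 10×80 + 6×90 = 3730
n = Σf = 56
Mean = 3730 / 56 = 66.6071

66.607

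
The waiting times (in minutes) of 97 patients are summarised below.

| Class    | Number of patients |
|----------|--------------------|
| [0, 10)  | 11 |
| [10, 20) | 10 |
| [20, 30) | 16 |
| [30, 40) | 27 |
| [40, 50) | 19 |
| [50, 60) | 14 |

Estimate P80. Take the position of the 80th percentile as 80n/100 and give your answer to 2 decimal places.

Cumulative frequencies: 11, 21, 37, 64, 83, 97
n = 97; position = 80n/100 = 77.6.
This falls in the class [40, 50): L = 40, F = 64, f = 19, h = 10.
80th percentile ≈ 40 + ((77.6 − 64) / 19) × 10 = 47.1579

47.16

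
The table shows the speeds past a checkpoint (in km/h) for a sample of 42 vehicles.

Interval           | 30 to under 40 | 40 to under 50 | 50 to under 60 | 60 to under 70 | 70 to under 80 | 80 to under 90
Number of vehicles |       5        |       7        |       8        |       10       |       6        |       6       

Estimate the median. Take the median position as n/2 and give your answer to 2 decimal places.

61.00

Cumulative frequencies: 5, 12, 20, 30, 36, 42
n = 42; position = n/2 = 21.
This falls in the class 60 to under 70: L = 60, F = 20, f = 10, h = 10.
Median ≈ 60 + ((21 − 20) / 10) × 10 = 61.0000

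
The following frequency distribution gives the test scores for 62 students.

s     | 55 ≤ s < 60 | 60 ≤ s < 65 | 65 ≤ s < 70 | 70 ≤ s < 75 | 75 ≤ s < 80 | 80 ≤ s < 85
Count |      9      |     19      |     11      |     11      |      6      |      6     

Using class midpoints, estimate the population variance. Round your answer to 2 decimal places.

57.96

Midpoints: 57.5, 62.5, 67.5, 72.5, 77.5, 82.5
n = 62, Σfm = 4205, mean = 67.8226
Σfm² = 288787.5
Σf(m − x̄)² = Σfm² − (Σfm)²/n = 288787.5 − 4205²/62 = 3593.5484
Population variance = 3593.5484 / 62 = 57.9605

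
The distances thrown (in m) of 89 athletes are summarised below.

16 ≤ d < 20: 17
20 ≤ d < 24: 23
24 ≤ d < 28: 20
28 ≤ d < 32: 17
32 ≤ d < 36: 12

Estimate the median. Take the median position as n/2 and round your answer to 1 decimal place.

24.9

Cumulative frequencies: 17, 40, 60, 77, 89
n = 89; position = n/2 = 44.5.
This falls in the class 24 ≤ d < 28: L = 24, F = 40, f = 20, h = 4.
Median ≈ 24 + ((44.5 − 40) / 20) × 4 = 24.9000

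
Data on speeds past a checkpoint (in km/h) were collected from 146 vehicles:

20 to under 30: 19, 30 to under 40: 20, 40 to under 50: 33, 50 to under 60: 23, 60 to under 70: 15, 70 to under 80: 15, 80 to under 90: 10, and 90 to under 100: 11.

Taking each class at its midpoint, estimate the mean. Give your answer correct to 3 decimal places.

Midpoints: 25, 35, 45, 55, 65, 75, 85, 95
Σfm = 19×25 + 20×35 + 33×45 + 23×55 + 15×65 + 15×75 + 10×85 + 11×95 = 7920
n = Σf = 146
Mean = 7920 / 146 = 54.2466

54.247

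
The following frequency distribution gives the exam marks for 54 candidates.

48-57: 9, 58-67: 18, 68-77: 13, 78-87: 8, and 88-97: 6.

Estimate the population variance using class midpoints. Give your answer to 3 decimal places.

Midpoints: 52.5, 62.5, 72.5, 82.5, 92.5
n = 54, Σfm = 3755, mean = 69.5370
Σfm² = 269237.5
Σf(m − x̄)² = Σfm² − (Σfm)²/n = 269237.5 − 3755²/54 = 8125.9259
Population variance = 8125.9259 / 54 = 150.4801

150.480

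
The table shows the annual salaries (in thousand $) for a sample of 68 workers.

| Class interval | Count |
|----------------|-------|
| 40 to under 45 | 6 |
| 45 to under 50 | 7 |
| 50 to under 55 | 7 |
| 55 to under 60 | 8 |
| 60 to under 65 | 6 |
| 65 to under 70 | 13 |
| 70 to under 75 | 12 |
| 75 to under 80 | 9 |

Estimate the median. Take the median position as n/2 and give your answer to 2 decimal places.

65.00

Cumulative frequencies: 6, 13, 20, 28, 34, 47, 59, 68
n = 68; position = n/2 = 34.
This falls in the class 60 to under 65: L = 60, F = 28, f = 6, h = 5.
Median ≈ 60 + ((34 − 28) / 6) × 5 = 65.0000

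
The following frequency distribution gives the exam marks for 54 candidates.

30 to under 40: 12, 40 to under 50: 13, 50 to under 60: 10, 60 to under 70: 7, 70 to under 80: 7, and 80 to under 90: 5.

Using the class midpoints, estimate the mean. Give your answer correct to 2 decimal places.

54.81

Midpoints: 35, 45, 55, 65, 75, 85
Σfm = 12×35 + 13×45 + 10×55 + 7×65 + 7×75 + 5×85 = 2960
n = Σf = 54
Mean = 2960 / 54 = 54.8148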